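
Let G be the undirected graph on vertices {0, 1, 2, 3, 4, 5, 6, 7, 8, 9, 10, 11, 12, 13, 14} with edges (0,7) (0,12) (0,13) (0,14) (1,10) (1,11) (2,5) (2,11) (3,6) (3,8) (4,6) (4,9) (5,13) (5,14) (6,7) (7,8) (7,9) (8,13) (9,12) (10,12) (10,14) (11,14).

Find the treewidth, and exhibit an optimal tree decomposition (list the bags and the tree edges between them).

Treewidth 3.
One optimal decomposition is:
Bags: B1 = {1, 2, 5, 11}  B2 = {1, 5, 11, 14}  B3 = {1, 5, 10, 14}  B4 = {5, 10, 13, 14}  B5 = {0, 10, 13, 14}  B6 = {0, 10, 12, 13}  B7 = {0, 8, 12, 13}  B8 = {0, 7, 8, 12}  B9 = {7, 8, 9, 12}  B10 = {3, 7, 8, 9}  B11 = {3, 6, 7, 9}  B12 = {3, 4, 6, 9}
Tree: B1–B2, B2–B3, B3–B4, B4–B5, B5–B6, B6–B7, B7–B8, B8–B9, B9–B10, B10–B11, B11–B12

Each bag holds 4 vertices, so the decomposition has width 3, which upper-bounds the treewidth. For the lower bound: the 4 vertex sets {1,2,11}, {5}, {14}, {0,10,12,13} are disjoint, each induces a connected subgraph, and every pair is joined by at least one edge of G. Contracting each set to a single vertex therefore yields K_{4} as a minor, and since treewidth is minor-monotone, tw(G) ≥ tw(K_{4}) = 3. Therefore the treewidth is 3.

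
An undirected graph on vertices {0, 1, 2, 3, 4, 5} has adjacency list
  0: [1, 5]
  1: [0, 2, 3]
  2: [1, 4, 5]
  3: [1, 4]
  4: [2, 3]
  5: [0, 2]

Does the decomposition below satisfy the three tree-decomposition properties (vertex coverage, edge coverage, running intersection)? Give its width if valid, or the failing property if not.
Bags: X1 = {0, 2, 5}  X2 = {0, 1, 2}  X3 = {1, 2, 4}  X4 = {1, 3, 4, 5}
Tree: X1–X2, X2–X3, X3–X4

No — bags containing vertex 5 are not connected in the tree.

A tree decomposition must satisfy three properties: every vertex lies in some bag; for every edge, both endpoints lie together in some bag; and for every vertex, the bags containing it form a connected subtree. Here bags containing vertex 5 are not connected in the tree, so the decomposition is invalid.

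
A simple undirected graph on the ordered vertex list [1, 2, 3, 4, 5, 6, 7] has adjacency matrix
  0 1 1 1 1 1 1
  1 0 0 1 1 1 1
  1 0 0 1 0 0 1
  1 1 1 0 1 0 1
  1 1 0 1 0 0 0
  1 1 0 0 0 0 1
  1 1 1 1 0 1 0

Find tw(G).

A width-3 tree decomposition is:
Bags: B1 = {1, 2, 4, 7}  B2 = {1, 2, 6, 7}  B3 = {1, 2, 4, 5}  B4 = {1, 3, 4, 7}
Tree: B1–B2, B1–B3, B1–B4
Every bag has size at most 4, so the width is 4 − 1 = 3 and tw(G) ≤ 3. On the other hand G contains the 4-clique {1, 2, 4, 5}. A clique must lie in a single bag of any decomposition, so no decomposition can have width below 3. Combining the bounds, tw(G) = 3.

3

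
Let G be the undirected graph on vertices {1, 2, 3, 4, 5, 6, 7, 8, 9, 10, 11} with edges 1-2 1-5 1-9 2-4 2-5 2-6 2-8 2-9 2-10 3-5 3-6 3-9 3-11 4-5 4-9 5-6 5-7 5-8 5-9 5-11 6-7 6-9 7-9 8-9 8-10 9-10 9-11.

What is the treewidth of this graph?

A width-3 tree decomposition is:
Bags: B1 = {2, 5, 6, 9}  B2 = {3, 5, 6, 9}  B3 = {3, 5, 9, 11}  B4 = {1, 2, 5, 9}  B5 = {2, 5, 8, 9}  B6 = {2, 8, 9, 10}  B7 = {2, 4, 5, 9}  B8 = {5, 6, 7, 9}
Tree: B1–B2, B2–B3, B1–B4, B4–B5, B5–B6, B4–B7, B2–B8
The largest bag has 4 vertices, giving width 3; this decomposition certifies tw(G) ≤ 3. Conversely, {2, 8, 9, 10} is a clique of size 4, and the vertices of any clique must share a bag in every tree decomposition; so some bag has ≥ 4 vertices and tw(G) ≥ 3. Therefore the treewidth is 3.

3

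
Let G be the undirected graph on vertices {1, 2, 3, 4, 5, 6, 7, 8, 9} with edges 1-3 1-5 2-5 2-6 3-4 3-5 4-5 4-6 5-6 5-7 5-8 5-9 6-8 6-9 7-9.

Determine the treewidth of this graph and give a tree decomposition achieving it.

Treewidth 2.
One such decomposition:
Bags: B1 = {3, 4, 5}  B2 = {4, 5, 6}  B3 = {5, 6, 9}  B4 = {1, 3, 5}  B5 = {5, 6, 8}  B6 = {5, 7, 9}  B7 = {2, 5, 6}
Tree: B1–B2, B2–B3, B1–B4, B3–B5, B3–B6, B5–B7

Each bag holds 3 vertices, so the decomposition has width 2, which upper-bounds the treewidth. For the lower bound, the 3 vertices {1, 3, 5} are pairwise adjacent, and any tree decomposition puts a clique entirely inside one bag — forcing width ≥ 2. The upper and lower bounds meet at 2, so that is the treewidth.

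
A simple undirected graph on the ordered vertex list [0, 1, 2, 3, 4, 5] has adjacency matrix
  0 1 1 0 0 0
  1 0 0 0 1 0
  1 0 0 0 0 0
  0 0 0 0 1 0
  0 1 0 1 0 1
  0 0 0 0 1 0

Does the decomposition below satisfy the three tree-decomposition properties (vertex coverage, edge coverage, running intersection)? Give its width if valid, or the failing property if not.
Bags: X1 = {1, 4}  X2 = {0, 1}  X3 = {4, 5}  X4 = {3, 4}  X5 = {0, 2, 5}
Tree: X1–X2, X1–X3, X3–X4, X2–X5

A tree decomposition must satisfy three properties: every vertex lies in some bag; for every edge, both endpoints lie together in some bag; and for every vertex, the bags containing it form a connected subtree. Here bags containing vertex 5 are not connected in the tree, so the decomposition is invalid.

No — bags containing vertex 5 are not connected in the tree.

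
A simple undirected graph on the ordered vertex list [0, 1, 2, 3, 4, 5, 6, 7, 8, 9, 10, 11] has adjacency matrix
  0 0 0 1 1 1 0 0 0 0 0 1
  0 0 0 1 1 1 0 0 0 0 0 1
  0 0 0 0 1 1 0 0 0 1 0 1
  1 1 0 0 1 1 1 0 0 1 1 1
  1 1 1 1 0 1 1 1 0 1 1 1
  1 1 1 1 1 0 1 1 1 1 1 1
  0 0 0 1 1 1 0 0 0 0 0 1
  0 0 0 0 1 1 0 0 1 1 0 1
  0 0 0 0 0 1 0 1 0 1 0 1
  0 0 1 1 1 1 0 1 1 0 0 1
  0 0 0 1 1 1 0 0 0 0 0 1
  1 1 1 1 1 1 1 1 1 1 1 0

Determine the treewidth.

A width-4 tree decomposition is:
Bags: B1 = {1, 3, 4, 5, 11}  B2 = {3, 4, 5, 6, 11}  B3 = {3, 4, 5, 9, 11}  B4 = {4, 5, 7, 9, 11}  B5 = {2, 4, 5, 9, 11}  B6 = {5, 7, 8, 9, 11}  B7 = {3, 4, 5, 10, 11}  B8 = {0, 3, 4, 5, 11}
Tree: B1–B2, B2–B3, B3–B4, B3–B5, B4–B6, B3–B7, B1–B8
The largest bag has 5 vertices, giving width 4; this decomposition certifies tw(G) ≤ 4. Conversely, {5, 7, 8, 9, 11} is a clique of size 5, and the vertices of any clique must share a bag in every tree decomposition; so some bag has ≥ 5 vertices and tw(G) ≥ 4. The upper and lower bounds meet at 4, so that is the treewidth.

4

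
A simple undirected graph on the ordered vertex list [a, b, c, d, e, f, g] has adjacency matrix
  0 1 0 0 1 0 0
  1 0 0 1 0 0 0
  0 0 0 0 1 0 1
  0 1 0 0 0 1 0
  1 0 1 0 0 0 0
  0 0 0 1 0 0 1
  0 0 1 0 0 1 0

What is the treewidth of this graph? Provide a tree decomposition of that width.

Each bag holds 3 vertices, so the decomposition has width 2, which upper-bounds the treewidth. Since e–a–b–d–f–g–c–e is a cycle in G, G is not acyclic. Forests are exactly the graphs of treewidth ≤ 1, so tw(G) ≥ 2. Combining the bounds, tw(G) = 2.

Treewidth 2.
One optimal decomposition is:
Bags: B1 = {a, b, e}  B2 = {b, d, e}  B3 = {d, e, f}  B4 = {e, f, g}  B5 = {c, e, g}
Tree: B1–B2, B2–B3, B3–B4, B4–B5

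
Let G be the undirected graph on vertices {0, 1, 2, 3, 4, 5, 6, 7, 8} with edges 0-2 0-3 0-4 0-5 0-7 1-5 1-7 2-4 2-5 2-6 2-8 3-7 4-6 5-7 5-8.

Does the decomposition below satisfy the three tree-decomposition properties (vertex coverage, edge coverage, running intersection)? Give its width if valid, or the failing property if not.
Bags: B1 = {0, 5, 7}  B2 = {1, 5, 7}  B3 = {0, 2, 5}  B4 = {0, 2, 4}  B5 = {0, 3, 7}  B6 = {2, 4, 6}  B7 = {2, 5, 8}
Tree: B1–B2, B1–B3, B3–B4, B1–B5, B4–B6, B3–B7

Every vertex of G appears in some bag (union = {0, 1, 2, 3, 4, 5, 6, 7, 8}); every edge is covered by a bag; and for each vertex v the set of bags containing v is connected in the bag tree. The decomposition is therefore valid. The largest bag has 3 vertices, so the width is 2.

Yes; width 2.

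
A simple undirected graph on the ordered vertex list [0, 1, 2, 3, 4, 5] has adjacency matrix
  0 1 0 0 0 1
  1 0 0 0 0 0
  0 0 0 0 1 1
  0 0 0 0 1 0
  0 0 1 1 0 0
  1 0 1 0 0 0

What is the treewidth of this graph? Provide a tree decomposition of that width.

Treewidth 1.
Bags: B1 = {0, 1}  B2 = {0, 5}  B3 = {2, 5}  B4 = {2, 4}  B5 = {3, 4}
Tree: B1–B2, B2–B3, B3–B4, B4–B5

Each bag holds 2 vertices, so the decomposition has width 1, which upper-bounds the treewidth. G has an edge, so its treewidth is at least 1. Combining the bounds, tw(G) = 1.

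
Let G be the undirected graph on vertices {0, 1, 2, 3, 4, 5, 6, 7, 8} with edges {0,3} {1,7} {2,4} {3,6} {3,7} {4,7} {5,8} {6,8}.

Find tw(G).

A width-1 tree decomposition is:
Bags: B1 = {3, 7}  B2 = {4, 7}  B3 = {3, 6}  B4 = {6, 8}  B5 = {2, 4}  B6 = {0, 3}  B7 = {1, 7}  B8 = {5, 8}
Tree: B1–B2, B1–B3, B3–B4, B2–B5, B1–B6, B2–B7, B4–B8
Each bag holds 2 vertices, so the decomposition has width 1, which upper-bounds the treewidth. Any graph with an edge has treewidth ≥ 1, and G has the edge 7–3. The upper and lower bounds meet at 1, so that is the treewidth.

1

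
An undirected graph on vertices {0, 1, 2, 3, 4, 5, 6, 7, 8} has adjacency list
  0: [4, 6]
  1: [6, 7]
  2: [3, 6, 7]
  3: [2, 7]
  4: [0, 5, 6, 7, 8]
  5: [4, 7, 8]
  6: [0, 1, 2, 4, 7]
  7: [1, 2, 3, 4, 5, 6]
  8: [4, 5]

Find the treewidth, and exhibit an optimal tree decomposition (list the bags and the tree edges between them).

Treewidth 2.
One optimal decomposition is:
Bags: B1 = {4, 6, 7}  B2 = {1, 6, 7}  B3 = {2, 6, 7}  B4 = {4, 5, 7}  B5 = {4, 5, 8}  B6 = {2, 3, 7}  B7 = {0, 4, 6}
Tree: B1–B2, B2–B3, B1–B4, B4–B5, B3–B6, B1–B7

Each bag holds 3 vertices, so the decomposition has width 2, which upper-bounds the treewidth. For the lower bound, the 3 vertices {0, 4, 6} are pairwise adjacent, and any tree decomposition puts a clique entirely inside one bag — forcing width ≥ 2. Therefore the treewidth is 2.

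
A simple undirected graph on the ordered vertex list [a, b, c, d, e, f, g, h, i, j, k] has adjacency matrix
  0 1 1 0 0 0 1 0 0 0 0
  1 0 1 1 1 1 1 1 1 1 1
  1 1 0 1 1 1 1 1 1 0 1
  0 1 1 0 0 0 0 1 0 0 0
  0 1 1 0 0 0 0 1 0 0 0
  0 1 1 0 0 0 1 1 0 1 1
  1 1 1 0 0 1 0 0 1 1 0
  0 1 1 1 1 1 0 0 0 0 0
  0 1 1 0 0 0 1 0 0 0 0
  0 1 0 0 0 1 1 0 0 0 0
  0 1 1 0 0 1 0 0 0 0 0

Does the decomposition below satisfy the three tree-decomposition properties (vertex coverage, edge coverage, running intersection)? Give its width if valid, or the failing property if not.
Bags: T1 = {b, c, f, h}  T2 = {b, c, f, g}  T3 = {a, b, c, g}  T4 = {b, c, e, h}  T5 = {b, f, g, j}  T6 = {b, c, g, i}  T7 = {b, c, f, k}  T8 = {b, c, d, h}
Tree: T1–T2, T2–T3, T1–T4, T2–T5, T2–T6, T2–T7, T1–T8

Checking the three conditions: (i) the bags cover all of {a, b, c, d, e, f, g, h, i, j, k}; (ii) for each edge, some bag contains both endpoints; (iii) the bags containing any fixed vertex form a subtree. All hold, so the decomposition is valid with width 4 − 1 = 3.

Yes; width 3.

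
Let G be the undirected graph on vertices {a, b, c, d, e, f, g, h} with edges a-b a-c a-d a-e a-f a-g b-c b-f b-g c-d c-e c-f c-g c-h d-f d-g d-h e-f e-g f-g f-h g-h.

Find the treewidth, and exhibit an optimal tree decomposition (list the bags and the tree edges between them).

Treewidth 4.
One such decomposition:
Bags: B1 = {a, c, d, f, g}  B2 = {a, c, e, f, g}  B3 = {c, d, f, g, h}  B4 = {a, b, c, f, g}
Tree: B1–B2, B1–B3, B1–B4

Each bag holds 5 vertices, so the decomposition has width 4, which upper-bounds the treewidth. On the other hand G contains the 5-clique {c, d, f, g, h}. A clique must lie in a single bag of any decomposition, so no decomposition can have width below 4. Combining the bounds, tw(G) = 4.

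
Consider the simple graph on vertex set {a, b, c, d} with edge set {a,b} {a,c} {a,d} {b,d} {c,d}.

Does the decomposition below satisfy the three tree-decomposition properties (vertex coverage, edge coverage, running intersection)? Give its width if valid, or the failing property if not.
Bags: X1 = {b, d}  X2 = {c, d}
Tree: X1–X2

No — vertex a appears in no bag.

A tree decomposition must satisfy three properties: every vertex lies in some bag; for every edge, both endpoints lie together in some bag; and for every vertex, the bags containing it form a connected subtree. Here vertex a appears in no bag, so the decomposition is invalid.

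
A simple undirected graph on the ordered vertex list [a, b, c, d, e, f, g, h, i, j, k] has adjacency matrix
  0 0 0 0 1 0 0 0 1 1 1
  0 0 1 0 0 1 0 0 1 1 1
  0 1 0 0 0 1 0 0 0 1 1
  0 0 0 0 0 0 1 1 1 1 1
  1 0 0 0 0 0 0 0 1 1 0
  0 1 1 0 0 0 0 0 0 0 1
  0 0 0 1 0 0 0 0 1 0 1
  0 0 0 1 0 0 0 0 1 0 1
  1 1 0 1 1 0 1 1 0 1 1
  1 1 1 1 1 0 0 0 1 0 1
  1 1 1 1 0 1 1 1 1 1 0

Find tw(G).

3

A width-3 tree decomposition is:
Bags: B1 = {d, i, j, k}  B2 = {d, h, i, k}  B3 = {d, g, i, k}  B4 = {b, i, j, k}  B5 = {a, i, j, k}  B6 = {a, e, i, j}  B7 = {b, c, j, k}  B8 = {b, c, f, k}
Tree: B1–B2, B2–B3, B1–B4, B4–B5, B5–B6, B4–B7, B7–B8
The largest bag has 4 vertices, giving width 3; this decomposition certifies tw(G) ≤ 3. Conversely, {a, e, i, j} is a clique of size 4, and the vertices of any clique must share a bag in every tree decomposition; so some bag has ≥ 4 vertices and tw(G) ≥ 3. Hence tw(G) = 3 exactly.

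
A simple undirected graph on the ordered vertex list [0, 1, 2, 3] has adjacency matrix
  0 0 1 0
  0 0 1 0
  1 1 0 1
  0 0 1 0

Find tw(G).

A width-1 tree decomposition is:
Bags: B1 = {0, 2}  B2 = {1, 2}  B3 = {2, 3}
Tree: B1–B2, B2–B3
Each bag holds 2 vertices, so the decomposition has width 1, which upper-bounds the treewidth. Any graph with an edge has treewidth ≥ 1, and G has the edge 0–2. Therefore the treewidth is 1.

1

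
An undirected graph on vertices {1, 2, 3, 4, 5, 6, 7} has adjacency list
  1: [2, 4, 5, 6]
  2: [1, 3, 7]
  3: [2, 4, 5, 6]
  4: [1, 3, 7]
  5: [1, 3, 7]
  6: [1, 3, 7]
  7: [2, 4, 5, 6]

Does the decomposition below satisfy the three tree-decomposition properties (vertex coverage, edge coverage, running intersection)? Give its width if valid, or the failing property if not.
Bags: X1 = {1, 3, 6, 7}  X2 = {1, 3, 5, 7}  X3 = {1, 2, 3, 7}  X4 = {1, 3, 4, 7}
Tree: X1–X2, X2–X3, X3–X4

Vertex coverage: the bags together contain {1, 2, 3, 4, 5, 6, 7}, the full vertex set. Edge coverage: each edge of G has both endpoints in at least one bag. Running intersection: for every vertex, the bags containing it form a connected subtree. All three properties hold, so this is a valid tree decomposition of width max|bag| − 1 = 3, and hence tw(G) ≤ 3.

Yes; width 3.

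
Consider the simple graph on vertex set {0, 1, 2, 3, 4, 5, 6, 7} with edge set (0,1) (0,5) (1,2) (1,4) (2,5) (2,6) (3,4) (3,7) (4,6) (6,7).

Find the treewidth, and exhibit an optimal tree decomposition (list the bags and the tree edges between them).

Treewidth 2.
Bags: B1 = {0, 1, 5}  B2 = {1, 2, 5}  B3 = {1, 2, 4}  B4 = {2, 4, 6}  B5 = {3, 4, 6}  B6 = {3, 6, 7}
Tree: B1–B2, B2–B3, B3–B4, B4–B5, B5–B6

The largest bag has 3 vertices, giving width 2; this decomposition certifies tw(G) ≤ 2. For the lower bound, G contains the cycle 0–5–2–1–0, so G is not a forest; only forests have treewidth ≤ 1, hence tw(G) ≥ 2. The upper and lower bounds meet at 2, so that is the treewidth.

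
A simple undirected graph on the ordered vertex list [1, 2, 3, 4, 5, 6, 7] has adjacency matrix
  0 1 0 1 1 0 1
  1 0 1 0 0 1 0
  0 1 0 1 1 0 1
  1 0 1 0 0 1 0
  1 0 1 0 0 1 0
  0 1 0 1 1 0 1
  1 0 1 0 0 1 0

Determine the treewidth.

3

A width-3 tree decomposition is:
Bags: B1 = {1, 3, 5, 6}  B2 = {1, 3, 4, 6}  B3 = {1, 2, 3, 6}  B4 = {1, 3, 6, 7}
Tree: B1–B2, B2–B3, B3–B4
Every bag has size at most 4, so the width is 4 − 1 = 3 and tw(G) ≤ 3. For the lower bound: the 4 vertex sets {3,5}, {1,4}, {6}, {2} are disjoint, each induces a connected subgraph, and every pair is joined by at least one edge of G. Contracting each set to a single vertex therefore yields K_{4} as a minor, and since treewidth is minor-monotone, tw(G) ≥ tw(K_{4}) = 3. Therefore the treewidth is 3.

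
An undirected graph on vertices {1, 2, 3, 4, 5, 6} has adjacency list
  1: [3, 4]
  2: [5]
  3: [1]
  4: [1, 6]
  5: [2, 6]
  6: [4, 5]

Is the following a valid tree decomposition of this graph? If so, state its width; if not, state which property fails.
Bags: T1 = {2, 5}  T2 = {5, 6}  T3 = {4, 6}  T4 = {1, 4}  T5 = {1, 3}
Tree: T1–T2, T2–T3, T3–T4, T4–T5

Vertex coverage: the bags together contain {1, 2, 3, 4, 5, 6}, the full vertex set. Edge coverage: each edge of G has both endpoints in at least one bag. Running intersection: for every vertex, the bags containing it form a connected subtree. All three properties hold, so this is a valid tree decomposition of width max|bag| − 1 = 1, and hence tw(G) ≤ 1.

Yes; width 1.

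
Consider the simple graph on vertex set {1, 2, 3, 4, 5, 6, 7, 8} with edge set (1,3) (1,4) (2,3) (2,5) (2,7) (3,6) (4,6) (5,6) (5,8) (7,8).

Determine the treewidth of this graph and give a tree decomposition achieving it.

Treewidth 2.
One such decomposition:
Bags: B1 = {1, 3, 4}  B2 = {3, 4, 6}  B3 = {2, 3, 6}  B4 = {2, 5, 6}  B5 = {2, 5, 7}  B6 = {5, 7, 8}
Tree: B1–B2, B2–B3, B3–B4, B4–B5, B5–B6

Every bag has size at most 3, so the width is 3 − 1 = 2 and tw(G) ≤ 2. The edges 1–4–6–3–1 form a cycle, so G is not a tree and its treewidth is at least 2. Therefore the treewidth is 2.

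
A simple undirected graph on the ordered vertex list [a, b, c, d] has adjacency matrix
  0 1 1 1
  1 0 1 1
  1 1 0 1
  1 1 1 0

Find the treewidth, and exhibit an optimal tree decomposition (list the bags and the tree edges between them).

Treewidth 3.
One optimal decomposition is:
Bags: B1 = {a, b, c, d}
Tree: (single bag)

A single bag containing all 4 vertices is trivially a valid decomposition of width 3. Conversely, {a, b, c, d} is a clique of size 4, and the vertices of any clique must share a bag in every tree decomposition; so some bag has ≥ 4 vertices and tw(G) ≥ 3. Combining the bounds, tw(G) = 3.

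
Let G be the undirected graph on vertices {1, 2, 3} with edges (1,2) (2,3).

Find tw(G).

1

A width-1 tree decomposition is:
Bags: B1 = {1, 2}  B2 = {2, 3}
Tree: B1–B2
Every bag has size at most 2, so the width is 2 − 1 = 1 and tw(G) ≤ 1. Since G has at least one edge (e.g. 1–2), it is not an edgeless graph, so tw(G) ≥ 1. Combining the bounds, tw(G) = 1.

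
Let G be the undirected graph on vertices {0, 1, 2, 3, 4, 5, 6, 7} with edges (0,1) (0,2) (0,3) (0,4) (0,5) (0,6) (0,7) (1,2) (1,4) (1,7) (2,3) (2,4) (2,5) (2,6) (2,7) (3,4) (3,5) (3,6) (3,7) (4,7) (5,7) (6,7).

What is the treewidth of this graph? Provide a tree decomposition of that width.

The largest bag has 5 vertices, giving width 4; this decomposition certifies tw(G) ≤ 4. For the lower bound, the 5 vertices {0, 1, 2, 4, 7} are pairwise adjacent, and any tree decomposition puts a clique entirely inside one bag — forcing width ≥ 4. The upper and lower bounds meet at 4, so that is the treewidth.

Treewidth 4.
One such decomposition:
Bags: B1 = {0, 2, 3, 5, 7}  B2 = {0, 2, 3, 4, 7}  B3 = {0, 1, 2, 4, 7}  B4 = {0, 2, 3, 6, 7}
Tree: B1–B2, B2–B3, B2–B4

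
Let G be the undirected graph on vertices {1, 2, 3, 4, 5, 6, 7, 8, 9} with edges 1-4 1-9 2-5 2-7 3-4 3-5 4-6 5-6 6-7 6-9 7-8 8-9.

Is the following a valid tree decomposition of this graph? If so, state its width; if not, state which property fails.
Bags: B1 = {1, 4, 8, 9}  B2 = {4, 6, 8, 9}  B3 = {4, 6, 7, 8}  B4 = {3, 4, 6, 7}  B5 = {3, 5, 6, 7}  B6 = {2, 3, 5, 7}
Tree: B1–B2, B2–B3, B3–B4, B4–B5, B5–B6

Yes; width 3.

Vertex coverage: the bags together contain {1, 2, 3, 4, 5, 6, 7, 8, 9}, the full vertex set. Edge coverage: each edge of G has both endpoints in at least one bag. Running intersection: for every vertex, the bags containing it form a connected subtree. All three properties hold, so this is a valid tree decomposition of width max|bag| − 1 = 3, and hence tw(G) ≤ 3.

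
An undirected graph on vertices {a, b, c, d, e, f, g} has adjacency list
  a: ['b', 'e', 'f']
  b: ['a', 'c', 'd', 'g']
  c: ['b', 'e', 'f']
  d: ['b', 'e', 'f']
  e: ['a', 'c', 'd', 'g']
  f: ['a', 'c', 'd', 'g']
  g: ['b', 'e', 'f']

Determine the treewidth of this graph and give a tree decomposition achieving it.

Each bag holds 4 vertices, so the decomposition has width 3, which upper-bounds the treewidth. For the lower bound: the 4 vertex sets {b,g}, {d,e}, {f}, {c} are disjoint, each induces a connected subgraph, and every pair is joined by at least one edge of G. Contracting each set to a single vertex therefore yields K_{4} as a minor, and since treewidth is minor-monotone, tw(G) ≥ tw(K_{4}) = 3. Therefore the treewidth is 3.

Treewidth 3.
One optimal decomposition is:
Bags: B1 = {b, e, f, g}  B2 = {b, d, e, f}  B3 = {b, c, e, f}  B4 = {a, b, e, f}
Tree: B1–B2, B2–B3, B3–B4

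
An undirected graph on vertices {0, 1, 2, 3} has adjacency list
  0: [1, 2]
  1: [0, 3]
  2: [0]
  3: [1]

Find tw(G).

A width-1 tree decomposition is:
Bags: B1 = {0, 1}  B2 = {0, 2}  B3 = {1, 3}
Tree: B1–B2, B1–B3
Each bag holds 2 vertices, so the decomposition has width 1, which upper-bounds the treewidth. G has an edge, so its treewidth is at least 1. Therefore the treewidth is 1.

1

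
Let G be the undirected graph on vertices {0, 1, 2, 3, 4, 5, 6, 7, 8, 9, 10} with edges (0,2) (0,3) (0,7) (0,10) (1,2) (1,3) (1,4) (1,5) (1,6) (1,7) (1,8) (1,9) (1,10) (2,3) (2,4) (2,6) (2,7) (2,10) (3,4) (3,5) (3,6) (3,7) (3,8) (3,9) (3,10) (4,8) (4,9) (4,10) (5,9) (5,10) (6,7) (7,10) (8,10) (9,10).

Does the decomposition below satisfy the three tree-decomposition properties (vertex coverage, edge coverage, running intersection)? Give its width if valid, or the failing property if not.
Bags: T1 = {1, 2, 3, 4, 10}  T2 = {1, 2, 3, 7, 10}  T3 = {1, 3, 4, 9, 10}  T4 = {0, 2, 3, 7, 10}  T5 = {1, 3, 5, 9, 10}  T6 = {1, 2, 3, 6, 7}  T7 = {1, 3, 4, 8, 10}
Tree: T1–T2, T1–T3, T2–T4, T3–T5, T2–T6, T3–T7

Yes; width 4.

Vertex coverage: the bags together contain {0, 1, 2, 3, 4, 5, 6, 7, 8, 9, 10}, the full vertex set. Edge coverage: each edge of G has both endpoints in at least one bag. Running intersection: for every vertex, the bags containing it form a connected subtree. All three properties hold, so this is a valid tree decomposition of width max|bag| − 1 = 4, and hence tw(G) ≤ 4.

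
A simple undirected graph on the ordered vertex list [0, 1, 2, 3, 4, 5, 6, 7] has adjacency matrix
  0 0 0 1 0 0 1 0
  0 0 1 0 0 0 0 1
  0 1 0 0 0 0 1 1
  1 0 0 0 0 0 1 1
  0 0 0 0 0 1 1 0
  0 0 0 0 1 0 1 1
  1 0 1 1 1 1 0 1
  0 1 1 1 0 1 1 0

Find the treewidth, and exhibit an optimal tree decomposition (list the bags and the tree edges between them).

The largest bag has 3 vertices, giving width 2; this decomposition certifies tw(G) ≤ 2. On the other hand G contains the 3-clique {1, 2, 7}. A clique must lie in a single bag of any decomposition, so no decomposition can have width below 2. Combining the bounds, tw(G) = 2.

Treewidth 2.
One such decomposition:
Bags: B1 = {3, 6, 7}  B2 = {5, 6, 7}  B3 = {0, 3, 6}  B4 = {2, 6, 7}  B5 = {4, 5, 6}  B6 = {1, 2, 7}
Tree: B1–B2, B1–B3, B2–B4, B2–B5, B4–B6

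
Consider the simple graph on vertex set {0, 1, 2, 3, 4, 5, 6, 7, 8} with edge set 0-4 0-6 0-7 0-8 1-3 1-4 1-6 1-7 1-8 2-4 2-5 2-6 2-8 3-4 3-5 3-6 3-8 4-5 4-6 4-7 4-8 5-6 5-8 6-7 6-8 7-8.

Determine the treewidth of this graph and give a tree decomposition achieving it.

Each bag holds 5 vertices, so the decomposition has width 4, which upper-bounds the treewidth. On the other hand G contains the 5-clique {0, 4, 6, 7, 8}. A clique must lie in a single bag of any decomposition, so no decomposition can have width below 4. Therefore the treewidth is 4.

Treewidth 4.
Bags: B1 = {2, 4, 5, 6, 8}  B2 = {3, 4, 5, 6, 8}  B3 = {1, 3, 4, 6, 8}  B4 = {1, 4, 6, 7, 8}  B5 = {0, 4, 6, 7, 8}
Tree: B1–B2, B2–B3, B3–B4, B4–B5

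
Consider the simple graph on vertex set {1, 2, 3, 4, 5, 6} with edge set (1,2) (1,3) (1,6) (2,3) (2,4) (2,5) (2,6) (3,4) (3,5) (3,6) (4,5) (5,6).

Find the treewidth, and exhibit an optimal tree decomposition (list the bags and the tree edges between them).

The largest bag has 4 vertices, giving width 3; this decomposition certifies tw(G) ≤ 3. On the other hand G contains the 4-clique {1, 2, 3, 6}. A clique must lie in a single bag of any decomposition, so no decomposition can have width below 3. The upper and lower bounds meet at 3, so that is the treewidth.

Treewidth 3.
One such decomposition:
Bags: B1 = {2, 3, 4, 5}  B2 = {2, 3, 5, 6}  B3 = {1, 2, 3, 6}
Tree: B1–B2, B2–B3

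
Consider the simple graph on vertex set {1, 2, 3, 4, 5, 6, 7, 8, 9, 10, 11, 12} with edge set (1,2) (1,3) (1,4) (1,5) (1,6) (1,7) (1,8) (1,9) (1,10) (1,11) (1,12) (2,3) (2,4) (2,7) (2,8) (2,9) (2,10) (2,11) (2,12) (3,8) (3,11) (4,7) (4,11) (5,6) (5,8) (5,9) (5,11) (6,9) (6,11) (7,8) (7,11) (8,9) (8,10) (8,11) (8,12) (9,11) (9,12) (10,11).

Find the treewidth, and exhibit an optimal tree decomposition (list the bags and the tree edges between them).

The largest bag has 5 vertices, giving width 4; this decomposition certifies tw(G) ≤ 4. Conversely, {1, 2, 8, 9, 11} is a clique of size 5, and the vertices of any clique must share a bag in every tree decomposition; so some bag has ≥ 5 vertices and tw(G) ≥ 4. Combining the bounds, tw(G) = 4.

Treewidth 4.
Bags: B1 = {1, 2, 8, 9, 11}  B2 = {1, 5, 8, 9, 11}  B3 = {1, 5, 6, 9, 11}  B4 = {1, 2, 7, 8, 11}  B5 = {1, 2, 4, 7, 11}  B6 = {1, 2, 8, 10, 11}  B7 = {1, 2, 3, 8, 11}  B8 = {1, 2, 8, 9, 12}
Tree: B1–B2, B2–B3, B1–B4, B4–B5, B4–B6, B1–B7, B1–B8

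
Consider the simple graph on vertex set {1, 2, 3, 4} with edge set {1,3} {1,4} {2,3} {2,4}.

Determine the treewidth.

A width-2 tree decomposition is:
Bags: B1 = {2, 3, 4}  B2 = {1, 3, 4}
Tree: B1–B2
The largest bag has 3 vertices, giving width 2; this decomposition certifies tw(G) ≤ 2. The edges 3–2–4–1–3 form a cycle, so G is not a tree and its treewidth is at least 2. Combining the bounds, tw(G) = 2.

2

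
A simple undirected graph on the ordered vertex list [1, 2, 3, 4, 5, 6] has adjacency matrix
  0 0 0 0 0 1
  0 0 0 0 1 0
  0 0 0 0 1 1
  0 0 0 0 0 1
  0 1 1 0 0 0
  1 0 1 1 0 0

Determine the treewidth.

1

A width-1 tree decomposition is:
Bags: B1 = {3, 6}  B2 = {3, 5}  B3 = {2, 5}  B4 = {4, 6}  B5 = {1, 6}
Tree: B1–B2, B2–B3, B1–B4, B4–B5
The largest bag has 2 vertices, giving width 1; this decomposition certifies tw(G) ≤ 1. Any graph with an edge has treewidth ≥ 1, and G has the edge 6–3. Hence tw(G) = 1 exactly.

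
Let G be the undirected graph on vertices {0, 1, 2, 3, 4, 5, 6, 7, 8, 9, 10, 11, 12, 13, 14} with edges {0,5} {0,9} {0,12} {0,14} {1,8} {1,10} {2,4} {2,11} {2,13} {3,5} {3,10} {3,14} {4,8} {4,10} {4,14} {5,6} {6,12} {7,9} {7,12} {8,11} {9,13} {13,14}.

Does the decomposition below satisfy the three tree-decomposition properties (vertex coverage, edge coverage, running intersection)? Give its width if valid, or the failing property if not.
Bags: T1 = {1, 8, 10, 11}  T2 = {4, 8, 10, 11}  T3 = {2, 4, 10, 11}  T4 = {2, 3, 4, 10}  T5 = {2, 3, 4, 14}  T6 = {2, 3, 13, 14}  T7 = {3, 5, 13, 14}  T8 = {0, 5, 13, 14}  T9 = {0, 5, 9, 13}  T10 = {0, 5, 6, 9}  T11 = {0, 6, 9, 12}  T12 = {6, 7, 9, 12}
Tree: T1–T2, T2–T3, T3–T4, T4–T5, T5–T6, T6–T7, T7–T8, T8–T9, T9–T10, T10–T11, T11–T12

Yes; width 3.

Vertex coverage: the bags together contain {0, 1, 2, 3, 4, 5, 6, 7, 8, 9, 10, 11, 12, 13, 14}, the full vertex set. Edge coverage: each edge of G has both endpoints in at least one bag. Running intersection: for every vertex, the bags containing it form a connected subtree. All three properties hold, so this is a valid tree decomposition of width max|bag| − 1 = 3, and hence tw(G) ≤ 3.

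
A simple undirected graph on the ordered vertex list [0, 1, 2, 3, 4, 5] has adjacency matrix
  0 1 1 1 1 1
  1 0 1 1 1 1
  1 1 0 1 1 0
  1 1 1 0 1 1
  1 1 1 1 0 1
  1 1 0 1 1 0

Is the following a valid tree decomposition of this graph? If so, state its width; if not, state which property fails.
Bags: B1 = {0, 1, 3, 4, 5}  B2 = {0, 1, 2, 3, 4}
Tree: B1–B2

Yes; width 4.

Every vertex of G appears in some bag (union = {0, 1, 2, 3, 4, 5}); every edge is covered by a bag; and for each vertex v the set of bags containing v is connected in the bag tree. The decomposition is therefore valid. The largest bag has 5 vertices, so the width is 4.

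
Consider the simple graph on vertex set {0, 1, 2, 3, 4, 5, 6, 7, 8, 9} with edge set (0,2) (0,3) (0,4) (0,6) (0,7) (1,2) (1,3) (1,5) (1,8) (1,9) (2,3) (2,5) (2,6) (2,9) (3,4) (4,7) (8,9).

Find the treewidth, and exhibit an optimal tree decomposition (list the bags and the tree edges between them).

Treewidth 2.
Bags: B1 = {1, 2, 3}  B2 = {1, 2, 9}  B3 = {0, 2, 3}  B4 = {0, 3, 4}  B5 = {0, 4, 7}  B6 = {0, 2, 6}  B7 = {1, 2, 5}  B8 = {1, 8, 9}
Tree: B1–B2, B1–B3, B3–B4, B4–B5, B3–B6, B1–B7, B2–B8

Every bag has size at most 3, so the width is 3 − 1 = 2 and tw(G) ≤ 2. On the other hand G contains the 3-clique {1, 8, 9}. A clique must lie in a single bag of any decomposition, so no decomposition can have width below 2. Hence tw(G) = 2 exactly.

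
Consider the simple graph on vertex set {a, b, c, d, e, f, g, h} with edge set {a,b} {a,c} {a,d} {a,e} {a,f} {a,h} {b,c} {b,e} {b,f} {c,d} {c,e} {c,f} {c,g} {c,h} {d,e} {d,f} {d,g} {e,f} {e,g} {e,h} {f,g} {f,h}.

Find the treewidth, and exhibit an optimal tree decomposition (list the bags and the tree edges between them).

Treewidth 4.
One optimal decomposition is:
Bags: B1 = {a, c, d, e, f}  B2 = {a, c, e, f, h}  B3 = {c, d, e, f, g}  B4 = {a, b, c, e, f}
Tree: B1–B2, B1–B3, B1–B4

Each bag holds 5 vertices, so the decomposition has width 4, which upper-bounds the treewidth. On the other hand G contains the 5-clique {c, d, e, f, g}. A clique must lie in a single bag of any decomposition, so no decomposition can have width below 4. Therefore the treewidth is 4.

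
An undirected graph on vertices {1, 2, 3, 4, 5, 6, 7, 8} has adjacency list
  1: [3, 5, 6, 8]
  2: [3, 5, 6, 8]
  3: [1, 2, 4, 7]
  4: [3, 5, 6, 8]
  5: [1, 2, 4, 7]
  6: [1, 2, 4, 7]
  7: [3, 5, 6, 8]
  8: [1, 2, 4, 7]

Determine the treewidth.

4

A width-4 tree decomposition is:
Bags: B1 = {1, 2, 3, 4, 7}  B2 = {1, 2, 4, 7, 8}  B3 = {1, 2, 4, 5, 7}  B4 = {1, 2, 4, 6, 7}
Tree: B1–B2, B2–B3, B3–B4
The largest bag has 5 vertices, giving width 4; this decomposition certifies tw(G) ≤ 4. For the lower bound: the 5 vertex sets {3,7}, {4,8}, {1,5}, {2}, {6} are disjoint, each induces a connected subgraph, and every pair is joined by at least one edge of G. Contracting each set to a single vertex therefore yields K_{5} as a minor, and since treewidth is minor-monotone, tw(G) ≥ tw(K_{5}) = 4. Therefore the treewidth is 4.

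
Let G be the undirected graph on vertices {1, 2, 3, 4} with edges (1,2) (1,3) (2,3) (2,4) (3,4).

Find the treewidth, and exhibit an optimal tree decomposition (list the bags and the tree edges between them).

The largest bag has 3 vertices, giving width 2; this decomposition certifies tw(G) ≤ 2. For the lower bound, the 3 vertices {1, 2, 3} are pairwise adjacent, and any tree decomposition puts a clique entirely inside one bag — forcing width ≥ 2. Combining the bounds, tw(G) = 2.

Treewidth 2.
One such decomposition:
Bags: B1 = {2, 3, 4}  B2 = {1, 2, 3}
Tree: B1–B2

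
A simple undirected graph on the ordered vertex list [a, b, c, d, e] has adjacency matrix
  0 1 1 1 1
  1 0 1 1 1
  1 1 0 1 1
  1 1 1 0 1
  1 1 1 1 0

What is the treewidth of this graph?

4

A width-4 tree decomposition is:
Bags: B1 = {a, b, c, d, e}
Tree: (single bag)
With just one bag of size 5, the width is 5 − 1 = 4, so tw(G) ≤ 4. On the other hand G contains the 5-clique {a, b, c, d, e}. A clique must lie in a single bag of any decomposition, so no decomposition can have width below 4. Hence tw(G) = 4 exactly.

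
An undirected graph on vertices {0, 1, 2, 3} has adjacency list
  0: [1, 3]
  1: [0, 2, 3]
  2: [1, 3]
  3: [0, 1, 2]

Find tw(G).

2

A width-2 tree decomposition is:
Bags: B1 = {1, 2, 3}  B2 = {0, 1, 3}
Tree: B1–B2
Every bag has size at most 3, so the width is 3 − 1 = 2 and tw(G) ≤ 2. Conversely, {0, 1, 3} is a clique of size 3, and the vertices of any clique must share a bag in every tree decomposition; so some bag has ≥ 3 vertices and tw(G) ≥ 2. Combining the bounds, tw(G) = 2.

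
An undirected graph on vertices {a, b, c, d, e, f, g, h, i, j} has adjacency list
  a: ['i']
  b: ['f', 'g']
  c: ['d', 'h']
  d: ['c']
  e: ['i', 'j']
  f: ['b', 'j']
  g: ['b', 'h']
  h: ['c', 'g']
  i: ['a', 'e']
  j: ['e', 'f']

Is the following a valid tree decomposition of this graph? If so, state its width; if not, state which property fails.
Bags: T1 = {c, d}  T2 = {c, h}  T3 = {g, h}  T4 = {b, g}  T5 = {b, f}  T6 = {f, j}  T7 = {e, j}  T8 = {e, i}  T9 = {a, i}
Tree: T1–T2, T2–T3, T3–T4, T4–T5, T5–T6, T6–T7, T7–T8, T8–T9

Checking the three conditions: (i) the bags cover all of {a, b, c, d, e, f, g, h, i, j}; (ii) for each edge, some bag contains both endpoints; (iii) the bags containing any fixed vertex form a subtree. All hold, so the decomposition is valid with width 2 − 1 = 1.

Yes; width 1.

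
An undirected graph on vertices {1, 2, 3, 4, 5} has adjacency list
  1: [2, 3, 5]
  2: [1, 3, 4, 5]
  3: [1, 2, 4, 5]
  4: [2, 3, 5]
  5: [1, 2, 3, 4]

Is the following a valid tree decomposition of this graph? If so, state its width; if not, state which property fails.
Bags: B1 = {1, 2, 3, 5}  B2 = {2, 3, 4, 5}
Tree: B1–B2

Yes; width 3.

Vertex coverage: the bags together contain {1, 2, 3, 4, 5}, the full vertex set. Edge coverage: each edge of G has both endpoints in at least one bag. Running intersection: for every vertex, the bags containing it form a connected subtree. All three properties hold, so this is a valid tree decomposition of width max|bag| − 1 = 3, and hence tw(G) ≤ 3.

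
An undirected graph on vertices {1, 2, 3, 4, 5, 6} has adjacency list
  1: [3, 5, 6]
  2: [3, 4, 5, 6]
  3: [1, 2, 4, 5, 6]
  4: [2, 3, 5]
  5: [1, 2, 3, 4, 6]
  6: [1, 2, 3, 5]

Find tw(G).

3

A width-3 tree decomposition is:
Bags: B1 = {1, 3, 5, 6}  B2 = {2, 3, 5, 6}  B3 = {2, 3, 4, 5}
Tree: B1–B2, B2–B3
Every bag has size at most 4, so the width is 4 − 1 = 3 and tw(G) ≤ 3. On the other hand G contains the 4-clique {1, 3, 5, 6}. A clique must lie in a single bag of any decomposition, so no decomposition can have width below 3. Therefore the treewidth is 3.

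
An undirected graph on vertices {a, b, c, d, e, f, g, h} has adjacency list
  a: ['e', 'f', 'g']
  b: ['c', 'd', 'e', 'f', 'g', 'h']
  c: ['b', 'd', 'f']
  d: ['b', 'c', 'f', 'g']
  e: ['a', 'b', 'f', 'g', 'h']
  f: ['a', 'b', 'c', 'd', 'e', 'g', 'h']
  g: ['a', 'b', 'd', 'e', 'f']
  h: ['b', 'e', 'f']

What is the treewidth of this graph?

3

A width-3 tree decomposition is:
Bags: B1 = {b, e, f, h}  B2 = {b, e, f, g}  B3 = {b, d, f, g}  B4 = {a, e, f, g}  B5 = {b, c, d, f}
Tree: B1–B2, B2–B3, B2–B4, B3–B5
Every bag has size at most 4, so the width is 4 − 1 = 3 and tw(G) ≤ 3. On the other hand G contains the 4-clique {a, e, f, g}. A clique must lie in a single bag of any decomposition, so no decomposition can have width below 3. Therefore the treewidth is 3.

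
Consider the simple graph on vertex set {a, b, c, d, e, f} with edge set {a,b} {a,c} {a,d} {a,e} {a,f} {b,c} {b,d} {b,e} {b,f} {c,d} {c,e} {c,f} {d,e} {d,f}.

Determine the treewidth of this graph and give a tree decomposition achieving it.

Treewidth 4.
One such decomposition:
Bags: B1 = {a, b, c, d, e}  B2 = {a, b, c, d, f}
Tree: B1–B2

Every bag has size at most 5, so the width is 5 − 1 = 4 and tw(G) ≤ 4. Conversely, {a, b, c, d, e} is a clique of size 5, and the vertices of any clique must share a bag in every tree decomposition; so some bag has ≥ 5 vertices and tw(G) ≥ 4. Combining the bounds, tw(G) = 4.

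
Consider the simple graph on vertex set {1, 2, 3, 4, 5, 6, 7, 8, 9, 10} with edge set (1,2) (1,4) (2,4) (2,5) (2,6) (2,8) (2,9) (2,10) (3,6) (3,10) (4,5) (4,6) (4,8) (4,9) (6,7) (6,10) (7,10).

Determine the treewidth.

A width-2 tree decomposition is:
Bags: B1 = {1, 2, 4}  B2 = {2, 4, 9}  B3 = {2, 4, 6}  B4 = {2, 6, 10}  B5 = {3, 6, 10}  B6 = {2, 4, 8}  B7 = {2, 4, 5}  B8 = {6, 7, 10}
Tree: B1–B2, B1–B3, B3–B4, B4–B5, B2–B6, B3–B7, B5–B8
The largest bag has 3 vertices, giving width 2; this decomposition certifies tw(G) ≤ 2. On the other hand G contains the 3-clique {2, 6, 10}. A clique must lie in a single bag of any decomposition, so no decomposition can have width below 2. Therefore the treewidth is 2.

2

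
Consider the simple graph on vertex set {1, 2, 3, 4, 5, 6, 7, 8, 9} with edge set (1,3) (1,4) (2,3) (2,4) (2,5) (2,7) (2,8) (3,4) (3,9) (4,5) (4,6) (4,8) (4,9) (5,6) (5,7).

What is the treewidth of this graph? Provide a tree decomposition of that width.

The largest bag has 3 vertices, giving width 2; this decomposition certifies tw(G) ≤ 2. For the lower bound, the 3 vertices {1, 3, 4} are pairwise adjacent, and any tree decomposition puts a clique entirely inside one bag — forcing width ≥ 2. Combining the bounds, tw(G) = 2.

Treewidth 2.
One such decomposition:
Bags: B1 = {2, 3, 4}  B2 = {2, 4, 5}  B3 = {4, 5, 6}  B4 = {2, 5, 7}  B5 = {3, 4, 9}  B6 = {1, 3, 4}  B7 = {2, 4, 8}
Tree: B1–B2, B2–B3, B2–B4, B1–B5, B1–B6, B2–B7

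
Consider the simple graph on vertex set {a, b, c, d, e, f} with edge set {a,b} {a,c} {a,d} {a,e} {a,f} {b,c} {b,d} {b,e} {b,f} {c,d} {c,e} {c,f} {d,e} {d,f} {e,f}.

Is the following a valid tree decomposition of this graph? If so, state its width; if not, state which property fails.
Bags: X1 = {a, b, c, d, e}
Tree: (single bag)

A tree decomposition must satisfy three properties: every vertex lies in some bag; for every edge, both endpoints lie together in some bag; and for every vertex, the bags containing it form a connected subtree. Here vertex f appears in no bag, so the decomposition is invalid.

No — vertex f appears in no bag.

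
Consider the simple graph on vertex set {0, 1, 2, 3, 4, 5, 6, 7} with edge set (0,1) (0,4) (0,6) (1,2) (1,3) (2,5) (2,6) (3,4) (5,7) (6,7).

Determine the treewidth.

A width-2 tree decomposition is:
Bags: B1 = {1, 3, 4}  B2 = {0, 1, 4}  B3 = {0, 1, 2}  B4 = {0, 2, 6}  B5 = {2, 5, 6}  B6 = {5, 6, 7}
Tree: B1–B2, B2–B3, B3–B4, B4–B5, B5–B6
The largest bag has 3 vertices, giving width 2; this decomposition certifies tw(G) ≤ 2. The edges 3–4–0–1–3 form a cycle, so G is not a tree and its treewidth is at least 2. Hence tw(G) = 2 exactly.

2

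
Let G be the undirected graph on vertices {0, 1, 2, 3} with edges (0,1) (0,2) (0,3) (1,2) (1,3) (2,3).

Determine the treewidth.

A width-3 tree decomposition is:
Bags: B1 = {0, 1, 2, 3}
Tree: (single bag)
With just one bag of size 4, the width is 4 − 1 = 3, so tw(G) ≤ 3. For the lower bound, the 4 vertices {0, 1, 2, 3} are pairwise adjacent, and any tree decomposition puts a clique entirely inside one bag — forcing width ≥ 3. Combining the bounds, tw(G) = 3.

3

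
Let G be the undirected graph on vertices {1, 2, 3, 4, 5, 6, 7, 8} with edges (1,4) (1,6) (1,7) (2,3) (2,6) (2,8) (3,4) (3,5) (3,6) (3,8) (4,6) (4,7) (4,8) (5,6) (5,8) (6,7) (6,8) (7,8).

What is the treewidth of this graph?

3

A width-3 tree decomposition is:
Bags: B1 = {3, 5, 6, 8}  B2 = {3, 4, 6, 8}  B3 = {4, 6, 7, 8}  B4 = {2, 3, 6, 8}  B5 = {1, 4, 6, 7}
Tree: B1–B2, B2–B3, B1–B4, B3–B5
The largest bag has 4 vertices, giving width 3; this decomposition certifies tw(G) ≤ 3. Conversely, {2, 3, 6, 8} is a clique of size 4, and the vertices of any clique must share a bag in every tree decomposition; so some bag has ≥ 4 vertices and tw(G) ≥ 3. Therefore the treewidth is 3.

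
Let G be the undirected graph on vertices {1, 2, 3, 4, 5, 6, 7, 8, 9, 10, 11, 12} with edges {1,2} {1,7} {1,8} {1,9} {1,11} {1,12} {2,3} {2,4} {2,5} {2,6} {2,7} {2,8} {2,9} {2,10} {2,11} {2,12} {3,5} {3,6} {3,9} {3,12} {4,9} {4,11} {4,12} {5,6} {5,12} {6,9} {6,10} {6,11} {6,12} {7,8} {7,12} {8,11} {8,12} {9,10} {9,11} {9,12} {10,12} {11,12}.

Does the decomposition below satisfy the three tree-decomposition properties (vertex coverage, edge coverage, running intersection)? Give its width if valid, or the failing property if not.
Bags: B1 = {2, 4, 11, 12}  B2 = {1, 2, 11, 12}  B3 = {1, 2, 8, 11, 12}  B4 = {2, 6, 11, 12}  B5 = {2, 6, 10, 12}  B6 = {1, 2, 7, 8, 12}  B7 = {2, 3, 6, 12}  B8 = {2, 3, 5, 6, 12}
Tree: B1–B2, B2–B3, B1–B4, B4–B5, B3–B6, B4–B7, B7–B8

No — vertex 9 appears in no bag.

A tree decomposition must satisfy three properties: every vertex lies in some bag; for every edge, both endpoints lie together in some bag; and for every vertex, the bags containing it form a connected subtree. Here vertex 9 appears in no bag, so the decomposition is invalid.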